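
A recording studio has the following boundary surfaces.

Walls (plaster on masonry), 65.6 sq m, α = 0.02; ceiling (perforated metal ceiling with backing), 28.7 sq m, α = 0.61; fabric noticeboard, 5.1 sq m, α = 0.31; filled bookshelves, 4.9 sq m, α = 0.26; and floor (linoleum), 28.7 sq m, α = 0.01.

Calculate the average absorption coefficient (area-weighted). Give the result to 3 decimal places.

S = Σ Sᵢ = 65.6 + 28.7 + 5.1 + 4.9 + 28.7 = 133.0 sq m.
A = 65.6×0.02 + 28.7×0.61 + 5.1×0.31 + 4.9×0.26 + 28.7×0.01 = 21.961 sabins.
ᾱ = 21.961 / 133.0 = 0.165.

0.165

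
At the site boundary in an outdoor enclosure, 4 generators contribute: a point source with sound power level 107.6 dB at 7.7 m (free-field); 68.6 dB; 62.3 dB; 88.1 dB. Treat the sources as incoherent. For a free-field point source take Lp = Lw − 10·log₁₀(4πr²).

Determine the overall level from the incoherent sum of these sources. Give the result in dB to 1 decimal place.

Source at 7.7 m: Lp = 107.6 − 10·log₁₀(4π·7.7²) = 107.6 − 10·log₁₀(745.060) = 78.9 dB.
Σ 10^(Lᵢ/10) = 7.322e+08.
Combined level = 10 log₁₀(7.322e+08) = 88.6 dB.

88.6 dB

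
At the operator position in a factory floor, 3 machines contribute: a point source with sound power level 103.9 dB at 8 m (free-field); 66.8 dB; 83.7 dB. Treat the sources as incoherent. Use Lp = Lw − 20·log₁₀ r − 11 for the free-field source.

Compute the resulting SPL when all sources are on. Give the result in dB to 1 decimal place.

84.3 dB

Source at 8 m: Lp = 103.9 − 20·log₁₀(8) − 11 = 74.8 dB.
Sum in the linear (power) domain: Σ 10^(Lᵢ/10) = 10^(74.8/10) + 10^(66.8/10) + 10^(83.7/10) = 2.694e+08.
Back to dB: 10·log₁₀ Σ = 84.3 dB.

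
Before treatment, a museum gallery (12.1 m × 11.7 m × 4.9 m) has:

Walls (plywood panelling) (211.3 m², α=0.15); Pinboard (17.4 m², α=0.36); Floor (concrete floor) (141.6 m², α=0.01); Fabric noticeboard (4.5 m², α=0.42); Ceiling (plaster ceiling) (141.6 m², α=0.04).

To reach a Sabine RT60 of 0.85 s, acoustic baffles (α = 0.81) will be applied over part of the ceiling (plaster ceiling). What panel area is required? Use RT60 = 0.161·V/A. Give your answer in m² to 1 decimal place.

Total absorption A₁ = 211.3·0.15 + 17.4·0.36 + 141.6·0.01 + 4.5·0.42 + 141.6·0.04
  = 31.695 + 6.264 + 1.416 + 1.890 + 5.664 = 46.929 m² sabins.
V = 693.693 m³. Target absorption A₂ = 0.161 × 693.693 / 0.85 = 131.394 sabins.
ΔA needed = 131.394 − 46.929 = 84.465 sabins.
Net gain per m²: Δα = 0.81 − 0.04 = 0.77.
Area = ΔA/Δα = 84.465/0.77 = 109.7 m².

109.7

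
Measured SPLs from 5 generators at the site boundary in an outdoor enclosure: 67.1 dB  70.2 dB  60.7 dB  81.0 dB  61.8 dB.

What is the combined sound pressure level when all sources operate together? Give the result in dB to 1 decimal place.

Σ 10^(Lᵢ/10) = 1.442e+08.
L_total = 10·log₁₀(1.442e+08) = 81.6 dB.

81.6 dB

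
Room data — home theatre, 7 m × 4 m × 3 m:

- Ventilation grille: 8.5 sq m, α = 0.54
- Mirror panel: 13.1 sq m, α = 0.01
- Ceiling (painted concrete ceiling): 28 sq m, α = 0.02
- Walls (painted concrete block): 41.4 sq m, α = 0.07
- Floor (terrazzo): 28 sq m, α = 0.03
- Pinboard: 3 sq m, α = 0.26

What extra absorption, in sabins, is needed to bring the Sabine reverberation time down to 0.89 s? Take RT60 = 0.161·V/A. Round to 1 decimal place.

5.4 sabins

Summing Sᵢαᵢ: 4.590 + 0.131 + 0.560 + 2.898 + 0.840 + 0.780 → A₁ = 9.799 sabins.
For T = 0.89 s, need A₂ = 0.161·V/T = 0.161·84/0.89 = 15.196 sabins.
ΔA = A₂ − A₁ = 15.196 − 9.799 = 5.4 sabins.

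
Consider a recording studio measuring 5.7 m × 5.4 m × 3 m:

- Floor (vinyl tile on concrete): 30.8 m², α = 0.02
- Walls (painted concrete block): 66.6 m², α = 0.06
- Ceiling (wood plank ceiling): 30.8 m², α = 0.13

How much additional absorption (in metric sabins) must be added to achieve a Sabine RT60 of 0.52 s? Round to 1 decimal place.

Total absorption A₁ = 30.8×0.02 + 66.6×0.06 + 30.8×0.13
  = 0.616 + 3.996 + 4.004 = 8.616 m² sabins.
Target A₂ = 0.161·92.34/0.52 = 28.590 sabins (V = 92.34 m³).
Additional absorption ΔA = 28.590 − 8.616 = 20.0 sabins.

20.0 sabins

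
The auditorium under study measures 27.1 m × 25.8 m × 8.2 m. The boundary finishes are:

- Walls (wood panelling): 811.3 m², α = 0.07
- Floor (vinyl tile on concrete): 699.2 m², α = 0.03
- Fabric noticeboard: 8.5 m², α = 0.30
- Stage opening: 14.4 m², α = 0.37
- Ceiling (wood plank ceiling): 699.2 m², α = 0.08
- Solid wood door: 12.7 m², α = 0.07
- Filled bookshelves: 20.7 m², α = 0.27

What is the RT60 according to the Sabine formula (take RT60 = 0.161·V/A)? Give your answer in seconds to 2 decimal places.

Summing Sᵢαᵢ: 56.791 + 20.976 + 2.550 + 5.328 + 55.936 + 0.889 + 5.589 → A = 148.059 sabins.
Volume V = 27.1 × 25.8 × 8.2 = 5733.276 m³.
Sabine: RT60 = 0.161 × 5733.276 / 148.059 = 6.23 s.

6.23 s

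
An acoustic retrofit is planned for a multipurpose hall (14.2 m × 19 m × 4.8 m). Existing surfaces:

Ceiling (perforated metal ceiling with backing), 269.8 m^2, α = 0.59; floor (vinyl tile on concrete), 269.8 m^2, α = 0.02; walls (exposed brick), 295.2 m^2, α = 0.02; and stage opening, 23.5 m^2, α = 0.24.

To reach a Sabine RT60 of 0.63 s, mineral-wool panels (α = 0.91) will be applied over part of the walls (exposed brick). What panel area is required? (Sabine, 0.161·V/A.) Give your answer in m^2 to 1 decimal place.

174.0

A₁ = Σ Sᵢαᵢ = 269.8×0.59 + 269.8×0.02 + 295.2×0.02 + 23.5×0.24 = 176.122 sabins.
V = 1295.04 m³. Target absorption A₂ = 0.161 × 1295.04 / 0.63 = 330.955 sabins.
ΔA needed = 330.955 − 176.122 = 154.833 sabins.
Net gain per m^2: Δα = 0.91 − 0.02 = 0.89.
Panel area = 154.833 / 0.89 = 174.0 m^2.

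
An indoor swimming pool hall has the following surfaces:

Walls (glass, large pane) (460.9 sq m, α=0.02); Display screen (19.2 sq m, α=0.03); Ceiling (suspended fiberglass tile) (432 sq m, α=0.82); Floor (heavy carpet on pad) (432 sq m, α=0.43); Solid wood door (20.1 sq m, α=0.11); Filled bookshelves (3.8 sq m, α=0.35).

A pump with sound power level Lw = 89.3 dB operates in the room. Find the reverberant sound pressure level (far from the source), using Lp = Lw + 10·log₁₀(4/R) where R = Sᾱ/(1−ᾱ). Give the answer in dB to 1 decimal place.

Σ(Sᵢαᵢ) = 460.9·0.02 + 19.2·0.03 + 432·0.82 + 432·0.43 + 20.1·0.11 + 3.8·0.35 = 553.335; total area S = 1368.0 sq m.
ᾱ = 0.4045, so room constant R = A/(1−ᾱ) = 929.194 sq m.
Lp = 89.3 + 10·log₁₀(4/929.194) = 89.3 + (-23.66) = 65.6 dB.

65.6 dB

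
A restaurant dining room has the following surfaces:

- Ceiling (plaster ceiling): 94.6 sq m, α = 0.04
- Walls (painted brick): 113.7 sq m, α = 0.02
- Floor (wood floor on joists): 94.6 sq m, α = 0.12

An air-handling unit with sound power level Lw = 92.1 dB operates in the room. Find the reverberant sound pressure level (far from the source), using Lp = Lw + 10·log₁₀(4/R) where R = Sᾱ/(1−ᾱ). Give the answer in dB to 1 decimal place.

Σ(Sᵢαᵢ) = 94.6·0.04 + 113.7·0.02 + 94.6·0.12 = 17.410; total area S = 302.9 sq m.
ᾱ = 0.0575, so room constant R = A/(1−ᾱ) = 18.472 sq m.
Lp = 92.1 + 10·log₁₀(4/18.472) = 92.1 + (-6.64) = 85.5 dB.

85.5 dB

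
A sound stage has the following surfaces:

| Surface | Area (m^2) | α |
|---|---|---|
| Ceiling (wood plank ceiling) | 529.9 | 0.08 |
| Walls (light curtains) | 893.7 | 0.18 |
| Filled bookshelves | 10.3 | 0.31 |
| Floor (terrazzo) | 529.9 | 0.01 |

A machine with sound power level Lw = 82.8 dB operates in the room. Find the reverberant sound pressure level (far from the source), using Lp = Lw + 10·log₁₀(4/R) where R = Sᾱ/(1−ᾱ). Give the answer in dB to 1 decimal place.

A = 211.750 sabins; S = 1963.8 m^2.
ᾱ = 211.750/1963.8 = 0.1078; R = Sᾱ/(1−ᾱ) = 211.750/(1−0.1078) = 237.335 m^2.
Lp = 82.8 + 10·log₁₀(4/237.335) = 82.8 + (-17.73) = 65.1 dB.

65.1 dB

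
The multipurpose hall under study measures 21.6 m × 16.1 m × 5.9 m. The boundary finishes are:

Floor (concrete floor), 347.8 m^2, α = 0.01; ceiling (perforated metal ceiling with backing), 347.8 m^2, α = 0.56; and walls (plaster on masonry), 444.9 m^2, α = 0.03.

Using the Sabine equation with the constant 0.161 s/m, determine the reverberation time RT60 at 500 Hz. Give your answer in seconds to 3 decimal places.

A = Σ Sᵢαᵢ = 347.8·0.01 + 347.8·0.56 + 444.9·0.03 = 211.593 sabins.
Room volume: 2051.784 m³.
RT60 = 0.161 · V / A = 0.161 × 2051.784 / 211.593 = 1.561 s.

1.561 s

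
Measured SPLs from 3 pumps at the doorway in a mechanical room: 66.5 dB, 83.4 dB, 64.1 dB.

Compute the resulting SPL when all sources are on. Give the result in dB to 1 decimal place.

83.5 dB

Converting to relative power and adding: 10^(66.5/10) + 10^(83.4/10) + 10^(64.1/10) = 2.258e+08.
Combined level = 10 log₁₀(2.258e+08) = 83.5 dB.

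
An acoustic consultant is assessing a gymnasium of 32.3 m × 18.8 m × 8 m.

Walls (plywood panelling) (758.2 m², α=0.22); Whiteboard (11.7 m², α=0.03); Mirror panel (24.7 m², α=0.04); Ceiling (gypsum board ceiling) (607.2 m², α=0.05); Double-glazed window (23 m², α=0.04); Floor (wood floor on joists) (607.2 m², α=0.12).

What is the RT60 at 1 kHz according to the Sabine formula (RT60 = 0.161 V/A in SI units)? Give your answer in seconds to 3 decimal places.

Total absorption A = 758.2·0.22 + 11.7·0.03 + 24.7·0.04 + 607.2·0.05 + 23·0.04 + 607.2·0.12
  = 166.804 + 0.351 + 0.988 + 30.360 + 0.920 + 72.864 = 272.287 m² sabins.
Room volume: 4857.92 m³.
T = 0.161 V/A = 0.161·4857.92/272.287 = 2.872 s.

2.872 sec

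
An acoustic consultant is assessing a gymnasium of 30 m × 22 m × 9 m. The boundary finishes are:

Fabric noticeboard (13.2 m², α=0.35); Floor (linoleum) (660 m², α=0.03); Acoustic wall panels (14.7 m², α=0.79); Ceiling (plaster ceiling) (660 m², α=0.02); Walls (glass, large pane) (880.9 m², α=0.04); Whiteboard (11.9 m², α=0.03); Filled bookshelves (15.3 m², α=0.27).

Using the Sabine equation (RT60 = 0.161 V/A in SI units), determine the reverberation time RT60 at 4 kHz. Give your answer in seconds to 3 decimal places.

10.751 sec

Summing Sᵢαᵢ: 4.620 + 19.800 + 11.613 + 13.200 + 35.236 + 0.357 + 4.131 → A = 88.957 sabins.
Volume V = 30 × 22 × 9 = 5940 m³.
RT60 = 0.161 · V / A = 0.161 × 5940 / 88.957 = 10.751 s.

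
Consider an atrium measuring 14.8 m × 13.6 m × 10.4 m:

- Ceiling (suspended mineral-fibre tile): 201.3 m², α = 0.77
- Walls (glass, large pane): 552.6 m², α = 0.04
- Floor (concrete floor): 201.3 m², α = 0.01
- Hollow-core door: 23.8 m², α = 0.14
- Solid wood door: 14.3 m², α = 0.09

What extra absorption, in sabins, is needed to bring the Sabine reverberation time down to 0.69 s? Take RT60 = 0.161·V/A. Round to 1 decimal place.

A₁ = Σ Sᵢαᵢ = 201.3·0.77 + 552.6·0.04 + 201.3·0.01 + 23.8·0.14 + 14.3·0.09 = 183.737 sabins.
For T = 0.69 s, need A₂ = 0.161·V/T = 0.161·2093.312/0.69 = 488.439 sabins.
Shortfall: 488.439 − 183.737 = 304.7 sabins.

304.7 sabins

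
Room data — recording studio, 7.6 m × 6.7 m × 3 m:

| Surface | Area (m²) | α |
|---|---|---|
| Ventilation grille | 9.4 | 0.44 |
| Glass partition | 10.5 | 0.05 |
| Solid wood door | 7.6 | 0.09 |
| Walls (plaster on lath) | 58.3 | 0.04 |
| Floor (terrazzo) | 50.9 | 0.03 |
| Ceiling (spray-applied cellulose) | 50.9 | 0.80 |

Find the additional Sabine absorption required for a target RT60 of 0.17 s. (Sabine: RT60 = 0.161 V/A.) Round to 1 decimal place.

94.7 sabins

Total absorption A₁ = 9.4*0.44 + 10.5*0.05 + 7.6*0.09 + 58.3*0.04 + 50.9*0.03 + 50.9*0.80
  = 4.136 + 0.525 + 0.684 + 2.332 + 1.527 + 40.720 = 49.924 m² sabins.
For T = 0.17 s, need A₂ = 0.161·V/T = 0.161·152.76/0.17 = 144.673 sabins.
Shortfall: 144.673 − 49.924 = 94.7 sabins.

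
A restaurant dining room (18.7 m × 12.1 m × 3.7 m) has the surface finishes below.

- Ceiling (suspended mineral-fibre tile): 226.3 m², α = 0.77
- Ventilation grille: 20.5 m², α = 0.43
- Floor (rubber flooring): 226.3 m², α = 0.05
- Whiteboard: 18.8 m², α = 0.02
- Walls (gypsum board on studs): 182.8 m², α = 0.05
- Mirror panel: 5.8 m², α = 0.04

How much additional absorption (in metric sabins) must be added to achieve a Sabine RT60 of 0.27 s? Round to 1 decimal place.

295.1 sabins

Equivalent absorption area: A₁ = 226.3*0.77 + 20.5*0.43 + 226.3*0.05 + 18.8*0.02 + 182.8*0.05 + 5.8*0.04 = 204.129 m².
Target A₂ = 0.161·837.199/0.27 = 499.219 sabins (V = 837.199 m³).
ΔA = A₂ − A₁ = 499.219 − 204.129 = 295.1 sabins.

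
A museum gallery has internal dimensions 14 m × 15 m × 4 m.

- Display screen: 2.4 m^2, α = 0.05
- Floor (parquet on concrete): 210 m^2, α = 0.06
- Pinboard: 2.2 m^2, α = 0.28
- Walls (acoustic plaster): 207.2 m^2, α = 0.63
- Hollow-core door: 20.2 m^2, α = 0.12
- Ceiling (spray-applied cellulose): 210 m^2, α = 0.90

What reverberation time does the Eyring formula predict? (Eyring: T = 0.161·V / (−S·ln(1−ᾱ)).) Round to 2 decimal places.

0.29 s

S = Σ Sᵢ = 652.0 m^2.
Absorption A = 2.4·0.05 + 210·0.06 + 2.2·0.28 + 207.2·0.63 + 20.2·0.12 + 210·0.90 = 335.296 sabins.
Mean coefficient ᾱ = A/S = 0.5143.
−S·ln(1−ᾱ) = −652.0 × ln(1 − 0.5143) = 470.851.
V = 14 × 15 × 4 = 840 m³.
RT60 = 0.161 × 840 / 470.851 = 0.29 s.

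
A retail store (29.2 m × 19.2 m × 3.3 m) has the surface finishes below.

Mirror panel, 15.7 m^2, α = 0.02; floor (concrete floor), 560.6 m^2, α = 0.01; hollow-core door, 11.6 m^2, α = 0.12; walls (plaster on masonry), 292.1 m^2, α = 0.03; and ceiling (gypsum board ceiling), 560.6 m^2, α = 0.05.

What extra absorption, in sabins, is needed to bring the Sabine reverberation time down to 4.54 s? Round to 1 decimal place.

Summing Sᵢαᵢ: 0.314 + 5.606 + 1.392 + 8.763 + 28.030 → A₁ = 44.105 sabins.
V = 1850.112 m³. Required absorption A₂ = 0.161 × 1850.112 / 4.54 = 65.610 sabins.
ΔA = A₂ − A₁ = 65.610 − 44.105 = 21.5 sabins.

21.5 sabins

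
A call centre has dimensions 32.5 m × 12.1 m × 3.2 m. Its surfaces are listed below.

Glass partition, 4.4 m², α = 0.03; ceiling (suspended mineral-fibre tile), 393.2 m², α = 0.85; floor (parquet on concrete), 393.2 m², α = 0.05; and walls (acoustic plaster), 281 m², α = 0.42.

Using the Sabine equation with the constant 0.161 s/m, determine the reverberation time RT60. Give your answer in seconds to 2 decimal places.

Equivalent absorption area: A = 4.4*0.03 + 393.2*0.85 + 393.2*0.05 + 281*0.42 = 472.032 m².
Room volume: 1258.4 m³.
T = 0.161 V/A = 0.161·1258.4/472.032 = 0.43 s.

0.43 seconds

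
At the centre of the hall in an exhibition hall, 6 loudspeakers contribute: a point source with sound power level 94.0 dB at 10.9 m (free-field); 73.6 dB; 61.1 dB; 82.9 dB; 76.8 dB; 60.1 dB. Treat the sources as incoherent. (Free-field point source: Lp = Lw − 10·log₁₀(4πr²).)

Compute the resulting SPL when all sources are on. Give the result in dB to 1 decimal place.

Source at 10.9 m: Lp = 94.0 − 10·log₁₀(4π·10.9²) = 94.0 − 10·log₁₀(1493.010) = 62.3 dB.
Converting to relative power and adding: 10^(62.3/10) + 10^(73.6/10) + 10^(61.1/10) + 10^(82.9/10) + 10^(76.8/10) + 10^(60.1/10) = 2.698e+08.
L_total = 10·log₁₀(2.698e+08) = 84.3 dB.

84.3 dB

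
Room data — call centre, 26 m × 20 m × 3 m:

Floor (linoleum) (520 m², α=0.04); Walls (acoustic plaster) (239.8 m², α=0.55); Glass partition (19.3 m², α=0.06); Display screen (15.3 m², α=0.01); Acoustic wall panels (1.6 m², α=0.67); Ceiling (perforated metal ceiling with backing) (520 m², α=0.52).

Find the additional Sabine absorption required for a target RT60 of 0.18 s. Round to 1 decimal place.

969.9 sabins

Equivalent absorption area: A₁ = 520·0.04 + 239.8·0.55 + 19.3·0.06 + 15.3·0.01 + 1.6·0.67 + 520·0.52 = 425.473 m².
V = 1560 m³. Required absorption A₂ = 0.161 × 1560 / 0.18 = 1395.333 sabins.
Additional absorption ΔA = 1395.333 − 425.473 = 969.9 sabins.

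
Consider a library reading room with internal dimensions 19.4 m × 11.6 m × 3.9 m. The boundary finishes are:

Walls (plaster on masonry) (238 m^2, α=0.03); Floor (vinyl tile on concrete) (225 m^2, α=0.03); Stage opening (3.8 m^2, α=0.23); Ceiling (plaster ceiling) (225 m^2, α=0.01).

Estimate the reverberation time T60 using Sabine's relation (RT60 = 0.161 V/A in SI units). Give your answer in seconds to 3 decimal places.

8.305 s

Total absorption A = 238·0.03 + 225·0.03 + 3.8·0.23 + 225·0.01
  = 7.140 + 6.750 + 0.874 + 2.250 = 17.014 m^2 sabins.
V = 19.4·11.6·3.9 = 877.656 m³.
T = 0.161 V/A = 0.161·877.656/17.014 = 8.305 s.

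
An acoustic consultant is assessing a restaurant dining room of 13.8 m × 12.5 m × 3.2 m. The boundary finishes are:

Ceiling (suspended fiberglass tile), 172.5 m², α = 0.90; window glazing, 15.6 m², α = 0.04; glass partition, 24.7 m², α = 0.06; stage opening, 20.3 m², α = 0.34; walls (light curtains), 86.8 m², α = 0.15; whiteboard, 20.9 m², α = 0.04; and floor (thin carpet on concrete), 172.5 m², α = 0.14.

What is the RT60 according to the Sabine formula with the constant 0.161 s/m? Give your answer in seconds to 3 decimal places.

A = Σ Sᵢαᵢ = 172.5*0.90 + 15.6*0.04 + 24.7*0.06 + 20.3*0.34 + 86.8*0.15 + 20.9*0.04 + 172.5*0.14 = 202.264 sabins.
Volume V = 13.8 × 12.5 × 3.2 = 552 m³.
Sabine: RT60 = 0.161 × 552 / 202.264 = 0.439 s.

0.439 s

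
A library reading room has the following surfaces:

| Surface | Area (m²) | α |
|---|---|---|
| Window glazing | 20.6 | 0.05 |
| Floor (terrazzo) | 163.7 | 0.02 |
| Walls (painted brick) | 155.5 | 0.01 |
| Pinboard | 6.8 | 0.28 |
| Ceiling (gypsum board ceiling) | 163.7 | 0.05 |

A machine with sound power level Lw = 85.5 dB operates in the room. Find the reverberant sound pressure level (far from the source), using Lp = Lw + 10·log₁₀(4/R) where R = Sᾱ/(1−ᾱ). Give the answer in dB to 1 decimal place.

79.4 dB

Σ(Sᵢαᵢ) = 20.6×0.05 + 163.7×0.02 + 155.5×0.01 + 6.8×0.28 + 163.7×0.05 = 15.948; total area S = 510.3 m².
ᾱ = 0.0313, so room constant R = A/(1−ᾱ) = 16.463 m².
Lp = Lw + 10 log₁₀(4/R) = 85.5 -6.14 = 79.4 dB.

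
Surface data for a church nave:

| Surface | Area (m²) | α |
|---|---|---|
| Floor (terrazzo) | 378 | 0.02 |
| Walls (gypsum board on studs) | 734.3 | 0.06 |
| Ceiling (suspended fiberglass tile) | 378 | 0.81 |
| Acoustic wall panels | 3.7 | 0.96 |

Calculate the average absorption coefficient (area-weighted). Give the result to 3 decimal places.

0.242

Total surface area S = 1494.0 m².
Σ(Sᵢαᵢ) = 378*0.02 + 734.3*0.06 + 378*0.81 + 3.7*0.96 = 361.350.
ᾱ = 361.350 / 1494.0 = 0.242.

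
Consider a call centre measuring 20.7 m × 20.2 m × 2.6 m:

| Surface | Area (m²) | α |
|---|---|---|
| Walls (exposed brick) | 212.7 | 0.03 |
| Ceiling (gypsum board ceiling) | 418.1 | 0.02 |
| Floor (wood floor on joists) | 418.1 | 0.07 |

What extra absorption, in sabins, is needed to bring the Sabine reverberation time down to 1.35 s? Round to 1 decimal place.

85.6 sabins

Total absorption A₁ = 212.7*0.03 + 418.1*0.02 + 418.1*0.07
  = 6.381 + 8.362 + 29.267 = 44.010 m² sabins.
For T = 1.35 s, need A₂ = 0.161·V/T = 0.161·1087.164/1.35 = 129.654 sabins.
Shortfall: 129.654 − 44.010 = 85.6 sabins.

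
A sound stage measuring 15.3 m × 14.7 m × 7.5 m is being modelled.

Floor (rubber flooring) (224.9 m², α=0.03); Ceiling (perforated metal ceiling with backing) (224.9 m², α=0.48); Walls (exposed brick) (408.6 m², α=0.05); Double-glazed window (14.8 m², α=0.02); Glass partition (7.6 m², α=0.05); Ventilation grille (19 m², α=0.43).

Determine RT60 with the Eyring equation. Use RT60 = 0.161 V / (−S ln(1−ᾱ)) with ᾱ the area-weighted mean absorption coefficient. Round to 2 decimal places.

1.73 s

Total surface area S = 224.9 + 224.9 + 408.6 + 14.8 + 7.6 + 19 = 899.8 m².
Σ(Sᵢαᵢ) = 224.9×0.03 + 224.9×0.48 + 408.6×0.05 + 14.8×0.02 + 7.6×0.05 + 19×0.43 = 143.975.
ᾱ = 143.975 / 899.8 = 0.1600.
−S·ln(1−ᾱ) = −899.8 × ln(1 − 0.1600) = 156.883.
V = 15.3 × 14.7 × 7.5 = 1686.825 m³.
T = 0.161·V/[−S·ln(1−ᾱ)] = 0.161·1686.825/156.883 = 1.73 s.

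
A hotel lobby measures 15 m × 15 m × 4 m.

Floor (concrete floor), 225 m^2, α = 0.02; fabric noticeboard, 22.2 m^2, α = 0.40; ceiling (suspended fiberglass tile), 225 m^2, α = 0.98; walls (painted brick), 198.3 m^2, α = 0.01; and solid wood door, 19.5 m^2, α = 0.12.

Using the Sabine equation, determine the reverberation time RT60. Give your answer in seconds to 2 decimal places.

Summing Sᵢαᵢ: 4.500 + 8.880 + 220.500 + 1.983 + 2.340 → A = 238.203 sabins.
Room volume: 900 m³.
T = 0.161 V/A = 0.161·900/238.203 = 0.61 s.

0.61 sec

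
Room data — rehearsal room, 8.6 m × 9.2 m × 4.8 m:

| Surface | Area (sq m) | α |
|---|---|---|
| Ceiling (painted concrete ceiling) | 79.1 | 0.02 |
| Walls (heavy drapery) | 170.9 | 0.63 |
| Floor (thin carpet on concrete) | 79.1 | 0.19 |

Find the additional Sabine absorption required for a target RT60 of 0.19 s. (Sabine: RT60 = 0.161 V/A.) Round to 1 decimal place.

Total absorption A₁ = 79.1*0.02 + 170.9*0.63 + 79.1*0.19
  = 1.582 + 107.667 + 15.029 = 124.278 sq m sabins.
V = 379.776 m³. Required absorption A₂ = 0.161 × 379.776 / 0.19 = 321.810 sabins.
ΔA = A₂ − A₁ = 321.810 − 124.278 = 197.5 sabins.

197.5 sabins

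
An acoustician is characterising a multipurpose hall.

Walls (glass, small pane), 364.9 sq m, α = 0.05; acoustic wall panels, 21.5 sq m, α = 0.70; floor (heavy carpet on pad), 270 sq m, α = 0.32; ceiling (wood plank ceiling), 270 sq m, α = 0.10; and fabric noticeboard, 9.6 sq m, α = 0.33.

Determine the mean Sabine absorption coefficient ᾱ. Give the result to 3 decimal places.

0.160

S = Σ Sᵢ = 364.9 + 21.5 + 270 + 270 + 9.6 = 936.0 sq m.
Σ(Sᵢαᵢ) = 364.9*0.05 + 21.5*0.70 + 270*0.32 + 270*0.10 + 9.6*0.33 = 149.863.
ᾱ = 149.863 / 936.0 = 0.160.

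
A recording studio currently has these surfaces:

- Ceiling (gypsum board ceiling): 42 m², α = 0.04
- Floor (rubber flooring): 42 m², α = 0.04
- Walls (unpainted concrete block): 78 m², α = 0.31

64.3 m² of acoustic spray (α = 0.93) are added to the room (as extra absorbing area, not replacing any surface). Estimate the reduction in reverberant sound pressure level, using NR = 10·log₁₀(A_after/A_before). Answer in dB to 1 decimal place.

5.0 dB

A_before = Σ Sᵢαᵢ = 42×0.04 + 42×0.04 + 78×0.31 = 27.540 sabins.
Added absorption = 64.3 × 0.93 = 59.799 sabins.
New total A_after = 87.339 sabins.
Reduction = 10 log₁₀(A_after/A_before) = 10 log₁₀(3.1714) = 5.0 dB.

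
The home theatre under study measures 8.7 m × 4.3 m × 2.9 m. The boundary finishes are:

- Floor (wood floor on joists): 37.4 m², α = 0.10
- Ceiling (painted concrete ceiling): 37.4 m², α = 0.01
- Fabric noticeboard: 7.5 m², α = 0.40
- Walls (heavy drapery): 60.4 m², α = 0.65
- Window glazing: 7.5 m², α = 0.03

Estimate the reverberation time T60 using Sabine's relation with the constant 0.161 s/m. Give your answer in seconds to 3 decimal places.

0.375 seconds

Equivalent absorption area: A = 37.4*0.10 + 37.4*0.01 + 7.5*0.40 + 60.4*0.65 + 7.5*0.03 = 46.599 m².
Volume V = 8.7 × 4.3 × 2.9 = 108.489 m³.
Sabine: RT60 = 0.161 × 108.489 / 46.599 = 0.375 s.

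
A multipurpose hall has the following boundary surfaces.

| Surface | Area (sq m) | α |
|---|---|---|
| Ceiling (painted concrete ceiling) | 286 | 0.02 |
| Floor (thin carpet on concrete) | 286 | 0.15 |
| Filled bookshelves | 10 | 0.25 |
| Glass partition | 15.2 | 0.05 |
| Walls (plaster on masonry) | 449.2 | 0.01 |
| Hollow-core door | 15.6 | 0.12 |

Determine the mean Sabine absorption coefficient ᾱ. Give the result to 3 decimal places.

S = Σ Sᵢ = 286 + 286 + 10 + 15.2 + 449.2 + 15.6 = 1062.0 sq m.
A = 286·0.02 + 286·0.15 + 10·0.25 + 15.2·0.05 + 449.2·0.01 + 15.6·0.12 = 58.244 sabins.
ᾱ = A/S = 0.055.

0.055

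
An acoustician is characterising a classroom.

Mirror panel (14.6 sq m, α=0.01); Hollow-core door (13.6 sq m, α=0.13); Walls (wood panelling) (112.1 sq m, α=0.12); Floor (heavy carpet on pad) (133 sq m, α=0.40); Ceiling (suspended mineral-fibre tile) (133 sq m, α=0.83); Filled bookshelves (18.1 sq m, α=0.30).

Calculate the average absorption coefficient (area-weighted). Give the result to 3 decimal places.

0.434

Total surface area S = 424.4 sq m.
A = 14.6×0.01 + 13.6×0.13 + 112.1×0.12 + 133×0.40 + 133×0.83 + 18.1×0.30 = 184.386 sabins.
ᾱ = A/S = 0.434.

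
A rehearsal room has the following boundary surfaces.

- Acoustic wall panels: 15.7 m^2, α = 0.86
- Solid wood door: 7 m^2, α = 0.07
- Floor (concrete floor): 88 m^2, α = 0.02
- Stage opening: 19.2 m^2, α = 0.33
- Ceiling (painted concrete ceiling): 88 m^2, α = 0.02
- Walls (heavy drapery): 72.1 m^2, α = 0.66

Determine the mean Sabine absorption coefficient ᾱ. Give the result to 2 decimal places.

0.25

S = Σ Sᵢ = 15.7 + 7 + 88 + 19.2 + 88 + 72.1 = 290.0 m^2.
Weighted sum Σ Sα = 71.434.
ᾱ = 71.434 / 290.0 = 0.25.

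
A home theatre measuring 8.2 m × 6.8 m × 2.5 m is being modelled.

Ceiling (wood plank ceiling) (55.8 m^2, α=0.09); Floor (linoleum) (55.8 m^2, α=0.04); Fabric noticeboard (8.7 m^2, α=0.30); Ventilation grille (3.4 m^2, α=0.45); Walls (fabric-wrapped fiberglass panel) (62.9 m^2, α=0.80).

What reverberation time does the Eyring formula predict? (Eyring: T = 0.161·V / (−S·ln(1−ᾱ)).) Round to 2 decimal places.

S = Σ Sᵢ = 186.6 m^2.
Absorption A = 55.8×0.09 + 55.8×0.04 + 8.7×0.30 + 3.4×0.45 + 62.9×0.80 = 61.714 sabins.
Mean coefficient ᾱ = A/S = 0.3307.
−S·ln(1−ᾱ) = −186.6 × ln(1 − 0.3307) = 74.924.
V = 8.2 × 6.8 × 2.5 = 139.4 m³.
RT60 = 0.161 × 139.4 / 74.924 = 0.30 s.

0.30 sec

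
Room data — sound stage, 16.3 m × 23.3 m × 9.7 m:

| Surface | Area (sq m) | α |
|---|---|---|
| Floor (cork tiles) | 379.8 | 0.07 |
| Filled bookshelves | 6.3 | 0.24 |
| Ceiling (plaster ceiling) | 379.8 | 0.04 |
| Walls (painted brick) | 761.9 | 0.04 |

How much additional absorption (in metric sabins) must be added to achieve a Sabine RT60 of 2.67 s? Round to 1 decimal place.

Summing Sᵢαᵢ: 26.586 + 1.512 + 15.192 + 30.476 → A₁ = 73.766 sabins.
For T = 2.67 s, need A₂ = 0.161·V/T = 0.161·3683.963/2.67 = 222.142 sabins.
Shortfall: 222.142 − 73.766 = 148.4 sabins.

148.4 sabins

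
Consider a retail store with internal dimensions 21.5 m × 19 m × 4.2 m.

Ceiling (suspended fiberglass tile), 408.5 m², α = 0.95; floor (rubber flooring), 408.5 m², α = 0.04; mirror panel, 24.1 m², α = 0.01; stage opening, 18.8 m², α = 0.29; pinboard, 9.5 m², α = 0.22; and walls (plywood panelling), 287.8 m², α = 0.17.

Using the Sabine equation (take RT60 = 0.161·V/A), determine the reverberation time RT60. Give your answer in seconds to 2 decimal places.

Equivalent absorption area: A = 408.5×0.95 + 408.5×0.04 + 24.1×0.01 + 18.8×0.29 + 9.5×0.22 + 287.8×0.17 = 461.124 m².
Volume V = 21.5 × 19 × 4.2 = 1715.7 m³.
Sabine: RT60 = 0.161 × 1715.7 / 461.124 = 0.60 s.

0.60 s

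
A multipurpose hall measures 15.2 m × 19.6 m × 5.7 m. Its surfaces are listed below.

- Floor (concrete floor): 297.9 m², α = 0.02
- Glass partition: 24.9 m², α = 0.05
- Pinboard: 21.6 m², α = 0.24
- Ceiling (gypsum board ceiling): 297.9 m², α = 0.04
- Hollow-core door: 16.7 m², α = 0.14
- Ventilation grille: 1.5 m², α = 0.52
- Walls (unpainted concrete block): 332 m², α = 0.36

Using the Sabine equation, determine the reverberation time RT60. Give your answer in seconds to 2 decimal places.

Summing Sᵢαᵢ: 5.958 + 1.245 + 5.184 + 11.916 + 2.338 + 0.780 + 119.520 → A = 146.941 sabins.
Room volume: 1698.144 m³.
T = 0.161 V/A = 0.161·1698.144/146.941 = 1.86 s.

1.86 s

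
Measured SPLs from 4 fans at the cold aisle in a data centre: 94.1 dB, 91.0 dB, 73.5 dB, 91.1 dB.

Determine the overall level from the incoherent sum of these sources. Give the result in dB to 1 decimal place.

Converting to relative power and adding: 10^(94.1/10) + 10^(91.0/10) + 10^(73.5/10) + 10^(91.1/10) = 5.14e+09.
Combined level = 10 log₁₀(5.14e+09) = 97.1 dB.

97.1 dB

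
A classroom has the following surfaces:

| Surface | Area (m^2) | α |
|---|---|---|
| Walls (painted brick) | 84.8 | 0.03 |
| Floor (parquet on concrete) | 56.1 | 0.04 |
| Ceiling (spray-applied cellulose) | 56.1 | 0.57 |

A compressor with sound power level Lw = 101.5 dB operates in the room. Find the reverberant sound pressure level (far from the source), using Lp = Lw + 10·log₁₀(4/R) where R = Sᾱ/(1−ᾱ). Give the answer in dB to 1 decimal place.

Σ(Sᵢαᵢ) = 84.8×0.03 + 56.1×0.04 + 56.1×0.57 = 36.765; total area S = 197.0 m^2.
ᾱ = 0.1866, so room constant R = A/(1−ᾱ) = 45.199 m^2.
Lp = 101.5 + 10·log₁₀(4/45.199) = 101.5 + (-10.53) = 91.0 dB.

91.0 dB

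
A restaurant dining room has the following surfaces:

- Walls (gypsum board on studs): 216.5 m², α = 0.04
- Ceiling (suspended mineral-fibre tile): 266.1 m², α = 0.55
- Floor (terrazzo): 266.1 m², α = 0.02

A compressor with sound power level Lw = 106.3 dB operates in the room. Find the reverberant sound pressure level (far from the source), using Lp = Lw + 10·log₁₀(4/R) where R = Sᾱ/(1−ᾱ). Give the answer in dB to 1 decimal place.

89.2 dB

Σ(Sᵢαᵢ) = 216.5×0.04 + 266.1×0.55 + 266.1×0.02 = 160.337; total area S = 748.7 m².
ᾱ = 160.337/748.7 = 0.2142; R = Sᾱ/(1−ᾱ) = 160.337/(1−0.2142) = 204.043 m².
Lp = Lw + 10 log₁₀(4/R) = 106.3 -17.08 = 89.2 dB.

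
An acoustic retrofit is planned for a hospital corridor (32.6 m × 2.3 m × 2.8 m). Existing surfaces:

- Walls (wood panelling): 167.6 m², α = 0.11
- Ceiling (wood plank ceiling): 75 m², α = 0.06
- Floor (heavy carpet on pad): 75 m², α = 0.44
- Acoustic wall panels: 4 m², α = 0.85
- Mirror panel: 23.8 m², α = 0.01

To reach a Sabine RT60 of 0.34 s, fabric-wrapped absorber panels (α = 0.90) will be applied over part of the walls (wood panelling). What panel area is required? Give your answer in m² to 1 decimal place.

A₁ = Σ Sᵢαᵢ = 167.6×0.11 + 75×0.06 + 75×0.44 + 4×0.85 + 23.8×0.01 = 59.574 sabins.
V = 209.944 m³. Target absorption A₂ = 0.161 × 209.944 / 0.34 = 99.415 sabins.
ΔA needed = 99.415 − 59.574 = 39.841 sabins.
Net gain per m²: Δα = 0.90 − 0.11 = 0.79.
Area = ΔA/Δα = 39.841/0.79 = 50.4 m².

50.4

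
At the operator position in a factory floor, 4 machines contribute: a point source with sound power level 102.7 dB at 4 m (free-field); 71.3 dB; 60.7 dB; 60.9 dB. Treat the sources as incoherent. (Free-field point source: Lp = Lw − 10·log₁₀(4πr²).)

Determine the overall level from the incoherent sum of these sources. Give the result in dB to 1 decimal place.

Source at 4 m: Lp = 102.7 − 10·log₁₀(4π·4²) = 102.7 − 10·log₁₀(201.062) = 79.7 dB.
Sum in the linear (power) domain: Σ 10^(Lᵢ/10) = 10^(79.7/10) + 10^(71.3/10) + 10^(60.7/10) + 10^(60.9/10) = 1.092e+08.
Back to dB: 10·log₁₀ Σ = 80.4 dB.

80.4 dB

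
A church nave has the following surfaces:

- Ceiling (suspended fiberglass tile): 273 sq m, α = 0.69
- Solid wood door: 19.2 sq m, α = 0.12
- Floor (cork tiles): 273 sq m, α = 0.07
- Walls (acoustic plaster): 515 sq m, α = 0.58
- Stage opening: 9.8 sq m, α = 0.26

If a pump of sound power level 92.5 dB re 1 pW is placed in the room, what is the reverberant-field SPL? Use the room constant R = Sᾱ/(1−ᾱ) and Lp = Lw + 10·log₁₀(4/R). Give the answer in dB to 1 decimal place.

A = 511.032 sabins; S = 1090.0 sq m.
ᾱ = 511.032/1090.0 = 0.4688; R = Sᾱ/(1−ᾱ) = 511.032/(1−0.4688) = 962.033 sq m.
Lp = 92.5 + 10·log₁₀(4/962.033) = 92.5 + (-23.81) = 68.7 dB.

68.7 dB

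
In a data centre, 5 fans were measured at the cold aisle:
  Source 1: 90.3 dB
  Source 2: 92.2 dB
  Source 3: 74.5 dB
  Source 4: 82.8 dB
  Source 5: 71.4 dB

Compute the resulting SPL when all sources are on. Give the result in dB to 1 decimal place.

Σ 10^(Lᵢ/10) = 2.964e+09.
L_total = 10·log₁₀(2.964e+09) = 94.7 dB.

94.7 dB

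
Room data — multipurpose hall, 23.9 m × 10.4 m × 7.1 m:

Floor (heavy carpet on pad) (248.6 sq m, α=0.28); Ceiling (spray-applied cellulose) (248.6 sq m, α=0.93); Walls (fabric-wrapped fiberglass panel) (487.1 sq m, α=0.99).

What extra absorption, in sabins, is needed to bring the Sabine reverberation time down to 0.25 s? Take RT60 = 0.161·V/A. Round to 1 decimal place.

353.5 sabins

Summing Sᵢαᵢ: 69.608 + 231.198 + 482.229 → A₁ = 783.035 sabins.
V = 1764.776 m³. Required absorption A₂ = 0.161 × 1764.776 / 0.25 = 1136.516 sabins.
Shortfall: 1136.516 − 783.035 = 353.5 sabins.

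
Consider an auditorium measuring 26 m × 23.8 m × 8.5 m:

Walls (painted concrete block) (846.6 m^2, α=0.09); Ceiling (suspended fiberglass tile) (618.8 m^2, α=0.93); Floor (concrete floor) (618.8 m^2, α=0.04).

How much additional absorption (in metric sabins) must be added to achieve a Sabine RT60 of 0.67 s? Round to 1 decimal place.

587.5 sabins

Equivalent absorption area: A₁ = 846.6*0.09 + 618.8*0.93 + 618.8*0.04 = 676.430 m^2.
For T = 0.67 s, need A₂ = 0.161·V/T = 0.161·5259.8/0.67 = 1263.922 sabins.
Additional absorption ΔA = 1263.922 − 676.430 = 587.5 sabins.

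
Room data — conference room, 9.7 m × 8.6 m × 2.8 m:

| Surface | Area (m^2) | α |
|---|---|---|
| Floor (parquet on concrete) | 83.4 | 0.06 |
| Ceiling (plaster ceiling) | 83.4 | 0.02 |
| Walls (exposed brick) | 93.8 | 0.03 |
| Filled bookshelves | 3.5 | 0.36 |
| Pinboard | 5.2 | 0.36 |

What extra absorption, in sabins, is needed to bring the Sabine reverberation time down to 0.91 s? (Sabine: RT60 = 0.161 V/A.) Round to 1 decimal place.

28.7 sabins

Total absorption A₁ = 83.4*0.06 + 83.4*0.02 + 93.8*0.03 + 3.5*0.36 + 5.2*0.36
  = 5.004 + 1.668 + 2.814 + 1.260 + 1.872 = 12.618 m^2 sabins.
For T = 0.91 s, need A₂ = 0.161·V/T = 0.161·233.576/0.91 = 41.325 sabins.
ΔA = A₂ − A₁ = 41.325 − 12.618 = 28.7 sabins.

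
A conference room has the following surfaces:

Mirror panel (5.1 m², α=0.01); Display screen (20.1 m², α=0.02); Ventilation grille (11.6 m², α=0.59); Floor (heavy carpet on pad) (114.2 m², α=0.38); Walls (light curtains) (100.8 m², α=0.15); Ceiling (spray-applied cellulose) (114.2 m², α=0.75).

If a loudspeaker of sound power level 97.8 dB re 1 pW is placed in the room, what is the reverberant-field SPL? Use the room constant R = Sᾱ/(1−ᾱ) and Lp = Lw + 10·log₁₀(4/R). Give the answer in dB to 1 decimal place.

Σ(Sᵢαᵢ) = 5.1×0.01 + 20.1×0.02 + 11.6×0.59 + 114.2×0.38 + 100.8×0.15 + 114.2×0.75 = 151.463; total area S = 366.0 m².
ᾱ = 0.4138, so room constant R = A/(1−ᾱ) = 258.381 m².
Lp = Lw + 10 log₁₀(4/R) = 97.8 -18.10 = 79.7 dB.

79.7 dB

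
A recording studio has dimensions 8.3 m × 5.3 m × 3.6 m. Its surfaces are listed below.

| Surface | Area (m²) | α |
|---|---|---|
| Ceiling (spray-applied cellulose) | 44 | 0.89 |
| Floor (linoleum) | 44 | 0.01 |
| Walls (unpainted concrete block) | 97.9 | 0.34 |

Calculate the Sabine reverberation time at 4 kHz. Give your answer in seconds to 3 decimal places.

Total absorption A = 44*0.89 + 44*0.01 + 97.9*0.34
  = 39.160 + 0.440 + 33.286 = 72.886 m² sabins.
Volume V = 8.3 × 5.3 × 3.6 = 158.364 m³.
RT60 = 0.161 · V / A = 0.161 × 158.364 / 72.886 = 0.350 s.

0.350 s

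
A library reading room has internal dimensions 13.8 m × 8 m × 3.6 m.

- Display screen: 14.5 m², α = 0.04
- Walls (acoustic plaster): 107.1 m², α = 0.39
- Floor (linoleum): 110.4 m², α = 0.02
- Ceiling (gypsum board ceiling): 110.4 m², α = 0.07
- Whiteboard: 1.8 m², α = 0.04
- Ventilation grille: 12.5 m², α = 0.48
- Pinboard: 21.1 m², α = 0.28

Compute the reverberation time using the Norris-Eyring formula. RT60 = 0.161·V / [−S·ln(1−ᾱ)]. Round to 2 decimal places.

0.91 sec

Total surface area S = 14.5 + 107.1 + 110.4 + 110.4 + 1.8 + 12.5 + 21.1 = 377.8 m².
Absorption A = 14.5×0.04 + 107.1×0.39 + 110.4×0.02 + 110.4×0.07 + 1.8×0.04 + 12.5×0.48 + 21.1×0.28 = 64.265 sabins.
ᾱ = 64.265 / 377.8 = 0.1701.
−S·ln(1−ᾱ) = −377.8 × ln(1 − 0.1701) = 70.441.
V = 13.8 × 8 × 3.6 = 397.44 m³.
T = 0.161·V/[−S·ln(1−ᾱ)] = 0.161·397.44/70.441 = 0.91 s.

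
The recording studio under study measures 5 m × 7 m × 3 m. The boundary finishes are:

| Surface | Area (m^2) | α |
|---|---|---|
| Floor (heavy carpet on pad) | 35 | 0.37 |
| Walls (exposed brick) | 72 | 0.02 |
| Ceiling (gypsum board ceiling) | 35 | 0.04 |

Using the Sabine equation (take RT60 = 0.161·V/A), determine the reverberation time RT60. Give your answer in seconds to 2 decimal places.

1.07 sec

Summing Sᵢαᵢ: 12.950 + 1.440 + 1.400 → A = 15.790 sabins.
V = 5·7·3 = 105 m³.
T = 0.161 V/A = 0.161·105/15.790 = 1.07 s.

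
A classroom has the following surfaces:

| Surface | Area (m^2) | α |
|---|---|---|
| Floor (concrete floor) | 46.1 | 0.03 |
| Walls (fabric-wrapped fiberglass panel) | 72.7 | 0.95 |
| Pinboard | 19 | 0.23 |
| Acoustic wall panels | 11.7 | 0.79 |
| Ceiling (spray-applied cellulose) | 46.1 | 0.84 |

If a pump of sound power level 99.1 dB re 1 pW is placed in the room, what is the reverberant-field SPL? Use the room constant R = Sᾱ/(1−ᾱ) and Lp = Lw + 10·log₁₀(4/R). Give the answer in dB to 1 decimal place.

Σ(Sᵢαᵢ) = 46.1·0.03 + 72.7·0.95 + 19·0.23 + 11.7·0.79 + 46.1·0.84 = 122.785; total area S = 195.6 m^2.
ᾱ = 122.785/195.6 = 0.6277; R = Sᾱ/(1−ᾱ) = 122.785/(1−0.6277) = 329.801 m^2.
Lp = Lw + 10 log₁₀(4/R) = 99.1 -19.16 = 79.9 dB.

79.9 dB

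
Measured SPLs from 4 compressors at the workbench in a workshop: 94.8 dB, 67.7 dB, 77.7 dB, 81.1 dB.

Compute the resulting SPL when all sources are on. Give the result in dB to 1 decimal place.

95.1 dB

Converting to relative power and adding: 10^(94.8/10) + 10^(67.7/10) + 10^(77.7/10) + 10^(81.1/10) = 3.214e+09.
L_total = 10·log₁₀(3.214e+09) = 95.1 dB.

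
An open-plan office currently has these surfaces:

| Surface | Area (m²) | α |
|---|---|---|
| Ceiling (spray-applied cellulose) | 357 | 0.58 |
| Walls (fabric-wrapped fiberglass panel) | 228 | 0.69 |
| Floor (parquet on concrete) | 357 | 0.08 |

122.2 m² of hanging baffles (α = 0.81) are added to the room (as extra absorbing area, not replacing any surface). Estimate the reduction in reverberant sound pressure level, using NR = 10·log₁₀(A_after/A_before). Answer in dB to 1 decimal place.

1.0 dB

Total absorption A_before = 357·0.58 + 228·0.69 + 357·0.08
  = 207.060 + 157.320 + 28.560 = 392.940 m² sabins.
Treatment contributes 122.2·0.81 = 98.982 sabins.
A_after = 392.940 + 98.982 = 491.922 sabins.
NR = 10·log₁₀(491.922/392.940) = 1.0 dB.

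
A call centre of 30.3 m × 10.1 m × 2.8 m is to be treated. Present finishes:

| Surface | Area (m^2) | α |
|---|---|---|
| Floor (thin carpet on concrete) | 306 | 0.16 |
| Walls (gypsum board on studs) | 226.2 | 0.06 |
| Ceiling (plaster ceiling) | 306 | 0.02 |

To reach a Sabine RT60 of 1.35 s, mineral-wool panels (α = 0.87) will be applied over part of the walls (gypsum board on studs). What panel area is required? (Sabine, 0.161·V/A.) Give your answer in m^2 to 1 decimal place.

A₁ = Σ Sᵢαᵢ = 306×0.16 + 226.2×0.06 + 306×0.02 = 68.652 sabins.
Required A₂ = 0.161·856.884/1.35 = 102.191 sabins.
ΔA needed = 102.191 − 68.652 = 33.539 sabins.
Each m^2 of panel replacing the walls (gypsum board on studs) adds (0.87 − 0.06) = 0.81 sabins.
Area = ΔA/Δα = 33.539/0.81 = 41.4 m^2.

41.4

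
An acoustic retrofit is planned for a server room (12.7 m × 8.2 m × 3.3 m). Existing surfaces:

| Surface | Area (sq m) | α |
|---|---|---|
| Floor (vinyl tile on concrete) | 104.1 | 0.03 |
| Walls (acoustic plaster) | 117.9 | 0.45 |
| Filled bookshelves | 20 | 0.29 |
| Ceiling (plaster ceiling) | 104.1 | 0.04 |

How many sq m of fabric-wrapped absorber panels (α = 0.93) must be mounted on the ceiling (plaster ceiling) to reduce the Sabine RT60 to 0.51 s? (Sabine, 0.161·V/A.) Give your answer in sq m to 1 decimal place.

47.6

Total absorption A₁ = 104.1×0.03 + 117.9×0.45 + 20×0.29 + 104.1×0.04
  = 3.123 + 53.055 + 5.800 + 4.164 = 66.142 sq m sabins.
Required A₂ = 0.161·343.662/0.51 = 108.489 sabins.
Absorption to add: 108.489 − 66.142 = 42.347 sabins.
Each sq m of panel replacing the ceiling (plaster ceiling) adds (0.93 − 0.04) = 0.89 sabins.
Panel area = 42.347 / 0.89 = 47.6 sq m.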